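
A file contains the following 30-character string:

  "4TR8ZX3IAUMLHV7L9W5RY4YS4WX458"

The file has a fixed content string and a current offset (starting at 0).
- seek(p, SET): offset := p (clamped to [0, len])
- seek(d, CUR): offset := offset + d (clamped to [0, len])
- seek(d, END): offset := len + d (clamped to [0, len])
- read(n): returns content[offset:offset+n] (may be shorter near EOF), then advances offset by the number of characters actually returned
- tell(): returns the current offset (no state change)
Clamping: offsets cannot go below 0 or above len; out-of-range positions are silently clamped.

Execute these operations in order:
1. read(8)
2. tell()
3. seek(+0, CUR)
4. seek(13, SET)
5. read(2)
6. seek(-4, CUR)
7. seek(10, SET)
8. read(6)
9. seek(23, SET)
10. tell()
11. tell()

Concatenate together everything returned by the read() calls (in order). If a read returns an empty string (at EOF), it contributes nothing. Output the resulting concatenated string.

Answer: 4TR8ZX3IV7MLHV7L

Derivation:
After 1 (read(8)): returned '4TR8ZX3I', offset=8
After 2 (tell()): offset=8
After 3 (seek(+0, CUR)): offset=8
After 4 (seek(13, SET)): offset=13
After 5 (read(2)): returned 'V7', offset=15
After 6 (seek(-4, CUR)): offset=11
After 7 (seek(10, SET)): offset=10
After 8 (read(6)): returned 'MLHV7L', offset=16
After 9 (seek(23, SET)): offset=23
After 10 (tell()): offset=23
After 11 (tell()): offset=23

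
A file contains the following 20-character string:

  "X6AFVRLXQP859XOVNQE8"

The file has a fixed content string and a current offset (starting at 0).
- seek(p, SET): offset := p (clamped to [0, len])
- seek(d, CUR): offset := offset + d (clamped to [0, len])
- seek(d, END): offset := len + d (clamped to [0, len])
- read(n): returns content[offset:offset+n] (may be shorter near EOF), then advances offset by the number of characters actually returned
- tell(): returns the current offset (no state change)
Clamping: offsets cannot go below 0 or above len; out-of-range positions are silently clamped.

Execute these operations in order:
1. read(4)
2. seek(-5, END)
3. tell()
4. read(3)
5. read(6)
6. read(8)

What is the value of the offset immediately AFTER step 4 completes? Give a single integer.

Answer: 18

Derivation:
After 1 (read(4)): returned 'X6AF', offset=4
After 2 (seek(-5, END)): offset=15
After 3 (tell()): offset=15
After 4 (read(3)): returned 'VNQ', offset=18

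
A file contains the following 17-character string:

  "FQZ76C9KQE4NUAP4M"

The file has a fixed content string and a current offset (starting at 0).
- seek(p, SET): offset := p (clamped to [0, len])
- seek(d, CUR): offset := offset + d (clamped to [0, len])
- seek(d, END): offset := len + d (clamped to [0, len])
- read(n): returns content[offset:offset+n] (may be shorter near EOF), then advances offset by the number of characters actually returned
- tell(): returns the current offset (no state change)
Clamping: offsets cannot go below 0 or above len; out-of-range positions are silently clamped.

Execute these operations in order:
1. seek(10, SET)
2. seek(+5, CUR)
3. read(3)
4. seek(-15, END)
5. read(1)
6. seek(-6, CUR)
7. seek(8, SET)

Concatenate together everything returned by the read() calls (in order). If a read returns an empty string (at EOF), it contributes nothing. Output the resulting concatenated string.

Answer: 4MZ

Derivation:
After 1 (seek(10, SET)): offset=10
After 2 (seek(+5, CUR)): offset=15
After 3 (read(3)): returned '4M', offset=17
After 4 (seek(-15, END)): offset=2
After 5 (read(1)): returned 'Z', offset=3
After 6 (seek(-6, CUR)): offset=0
After 7 (seek(8, SET)): offset=8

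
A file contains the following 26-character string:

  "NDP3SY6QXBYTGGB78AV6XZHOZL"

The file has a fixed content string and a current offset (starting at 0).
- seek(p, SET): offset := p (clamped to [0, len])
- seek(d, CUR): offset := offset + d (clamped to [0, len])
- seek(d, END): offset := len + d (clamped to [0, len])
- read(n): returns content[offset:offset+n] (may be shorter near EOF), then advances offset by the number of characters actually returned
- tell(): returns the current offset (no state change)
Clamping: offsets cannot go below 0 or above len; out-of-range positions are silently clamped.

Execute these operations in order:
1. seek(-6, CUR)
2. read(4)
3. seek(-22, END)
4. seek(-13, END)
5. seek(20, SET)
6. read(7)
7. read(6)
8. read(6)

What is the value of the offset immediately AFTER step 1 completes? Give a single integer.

Answer: 0

Derivation:
After 1 (seek(-6, CUR)): offset=0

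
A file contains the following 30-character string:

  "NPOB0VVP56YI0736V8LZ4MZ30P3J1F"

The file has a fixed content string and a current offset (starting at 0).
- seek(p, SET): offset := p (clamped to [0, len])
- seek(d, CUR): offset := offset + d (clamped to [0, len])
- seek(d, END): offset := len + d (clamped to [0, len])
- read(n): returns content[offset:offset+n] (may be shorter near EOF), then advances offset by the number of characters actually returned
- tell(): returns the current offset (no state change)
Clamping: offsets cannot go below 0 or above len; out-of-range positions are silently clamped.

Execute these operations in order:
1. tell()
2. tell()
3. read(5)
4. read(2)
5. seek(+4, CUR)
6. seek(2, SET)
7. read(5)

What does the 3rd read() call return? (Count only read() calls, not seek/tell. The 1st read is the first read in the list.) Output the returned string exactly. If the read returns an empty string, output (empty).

Answer: OB0VV

Derivation:
After 1 (tell()): offset=0
After 2 (tell()): offset=0
After 3 (read(5)): returned 'NPOB0', offset=5
After 4 (read(2)): returned 'VV', offset=7
After 5 (seek(+4, CUR)): offset=11
After 6 (seek(2, SET)): offset=2
After 7 (read(5)): returned 'OB0VV', offset=7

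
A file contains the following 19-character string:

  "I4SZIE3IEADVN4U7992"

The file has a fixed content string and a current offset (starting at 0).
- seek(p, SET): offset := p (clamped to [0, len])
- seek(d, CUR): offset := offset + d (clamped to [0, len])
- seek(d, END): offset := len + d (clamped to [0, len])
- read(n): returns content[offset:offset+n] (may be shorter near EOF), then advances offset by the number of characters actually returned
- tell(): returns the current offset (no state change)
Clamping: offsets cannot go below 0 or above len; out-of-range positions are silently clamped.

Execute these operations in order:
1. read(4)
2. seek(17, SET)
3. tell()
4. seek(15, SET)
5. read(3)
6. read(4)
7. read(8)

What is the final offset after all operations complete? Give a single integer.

Answer: 19

Derivation:
After 1 (read(4)): returned 'I4SZ', offset=4
After 2 (seek(17, SET)): offset=17
After 3 (tell()): offset=17
After 4 (seek(15, SET)): offset=15
After 5 (read(3)): returned '799', offset=18
After 6 (read(4)): returned '2', offset=19
After 7 (read(8)): returned '', offset=19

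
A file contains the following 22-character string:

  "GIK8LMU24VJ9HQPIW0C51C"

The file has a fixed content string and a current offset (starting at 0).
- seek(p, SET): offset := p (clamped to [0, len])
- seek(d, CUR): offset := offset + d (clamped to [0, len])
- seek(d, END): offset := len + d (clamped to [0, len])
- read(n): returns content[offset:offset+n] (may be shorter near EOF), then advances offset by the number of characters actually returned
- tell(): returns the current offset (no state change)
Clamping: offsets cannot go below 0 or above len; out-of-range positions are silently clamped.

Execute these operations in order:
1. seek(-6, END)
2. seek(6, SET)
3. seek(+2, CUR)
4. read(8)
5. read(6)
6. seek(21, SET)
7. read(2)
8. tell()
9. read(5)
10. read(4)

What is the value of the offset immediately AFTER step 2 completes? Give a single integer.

After 1 (seek(-6, END)): offset=16
After 2 (seek(6, SET)): offset=6

Answer: 6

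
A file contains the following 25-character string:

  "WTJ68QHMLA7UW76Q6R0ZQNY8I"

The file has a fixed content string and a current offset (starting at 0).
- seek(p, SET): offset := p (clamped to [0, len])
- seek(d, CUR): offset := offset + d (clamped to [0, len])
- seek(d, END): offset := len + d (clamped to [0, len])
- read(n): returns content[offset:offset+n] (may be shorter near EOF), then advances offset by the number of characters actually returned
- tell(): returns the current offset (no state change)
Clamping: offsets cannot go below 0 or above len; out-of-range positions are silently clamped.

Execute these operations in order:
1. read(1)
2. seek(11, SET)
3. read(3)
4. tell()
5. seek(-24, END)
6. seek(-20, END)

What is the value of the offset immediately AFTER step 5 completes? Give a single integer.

After 1 (read(1)): returned 'W', offset=1
After 2 (seek(11, SET)): offset=11
After 3 (read(3)): returned 'UW7', offset=14
After 4 (tell()): offset=14
After 5 (seek(-24, END)): offset=1

Answer: 1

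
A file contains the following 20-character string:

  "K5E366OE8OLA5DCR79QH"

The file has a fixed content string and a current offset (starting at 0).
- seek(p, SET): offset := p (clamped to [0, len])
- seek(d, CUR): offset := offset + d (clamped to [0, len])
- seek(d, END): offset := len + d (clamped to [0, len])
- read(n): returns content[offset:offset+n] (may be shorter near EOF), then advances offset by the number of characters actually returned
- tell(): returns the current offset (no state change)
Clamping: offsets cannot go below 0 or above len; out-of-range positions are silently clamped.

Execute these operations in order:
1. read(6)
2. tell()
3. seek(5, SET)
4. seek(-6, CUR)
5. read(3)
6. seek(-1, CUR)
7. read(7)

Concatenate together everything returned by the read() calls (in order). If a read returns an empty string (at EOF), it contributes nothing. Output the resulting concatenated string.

Answer: K5E366K5EE366OE8

Derivation:
After 1 (read(6)): returned 'K5E366', offset=6
After 2 (tell()): offset=6
After 3 (seek(5, SET)): offset=5
After 4 (seek(-6, CUR)): offset=0
After 5 (read(3)): returned 'K5E', offset=3
After 6 (seek(-1, CUR)): offset=2
After 7 (read(7)): returned 'E366OE8', offset=9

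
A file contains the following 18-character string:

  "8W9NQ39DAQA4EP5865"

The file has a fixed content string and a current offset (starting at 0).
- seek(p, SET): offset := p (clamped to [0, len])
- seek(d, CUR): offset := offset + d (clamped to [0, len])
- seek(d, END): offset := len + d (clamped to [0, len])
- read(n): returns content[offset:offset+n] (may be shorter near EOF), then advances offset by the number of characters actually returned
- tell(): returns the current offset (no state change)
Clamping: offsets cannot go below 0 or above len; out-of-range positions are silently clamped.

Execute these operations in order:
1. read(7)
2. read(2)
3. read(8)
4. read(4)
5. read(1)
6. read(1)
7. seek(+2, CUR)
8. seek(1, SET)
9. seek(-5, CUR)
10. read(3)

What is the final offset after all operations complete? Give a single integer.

Answer: 3

Derivation:
After 1 (read(7)): returned '8W9NQ39', offset=7
After 2 (read(2)): returned 'DA', offset=9
After 3 (read(8)): returned 'QA4EP586', offset=17
After 4 (read(4)): returned '5', offset=18
After 5 (read(1)): returned '', offset=18
After 6 (read(1)): returned '', offset=18
After 7 (seek(+2, CUR)): offset=18
After 8 (seek(1, SET)): offset=1
After 9 (seek(-5, CUR)): offset=0
After 10 (read(3)): returned '8W9', offset=3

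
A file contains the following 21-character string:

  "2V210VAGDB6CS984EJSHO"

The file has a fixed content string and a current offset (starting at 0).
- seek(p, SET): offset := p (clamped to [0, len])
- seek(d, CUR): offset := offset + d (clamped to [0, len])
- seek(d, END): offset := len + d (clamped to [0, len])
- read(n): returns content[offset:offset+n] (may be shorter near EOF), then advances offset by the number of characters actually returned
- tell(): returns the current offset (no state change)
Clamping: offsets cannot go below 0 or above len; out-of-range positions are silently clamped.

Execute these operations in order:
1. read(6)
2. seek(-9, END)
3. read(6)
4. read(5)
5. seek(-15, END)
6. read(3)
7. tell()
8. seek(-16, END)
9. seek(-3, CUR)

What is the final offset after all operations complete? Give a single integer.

After 1 (read(6)): returned '2V210V', offset=6
After 2 (seek(-9, END)): offset=12
After 3 (read(6)): returned 'S984EJ', offset=18
After 4 (read(5)): returned 'SHO', offset=21
After 5 (seek(-15, END)): offset=6
After 6 (read(3)): returned 'AGD', offset=9
After 7 (tell()): offset=9
After 8 (seek(-16, END)): offset=5
After 9 (seek(-3, CUR)): offset=2

Answer: 2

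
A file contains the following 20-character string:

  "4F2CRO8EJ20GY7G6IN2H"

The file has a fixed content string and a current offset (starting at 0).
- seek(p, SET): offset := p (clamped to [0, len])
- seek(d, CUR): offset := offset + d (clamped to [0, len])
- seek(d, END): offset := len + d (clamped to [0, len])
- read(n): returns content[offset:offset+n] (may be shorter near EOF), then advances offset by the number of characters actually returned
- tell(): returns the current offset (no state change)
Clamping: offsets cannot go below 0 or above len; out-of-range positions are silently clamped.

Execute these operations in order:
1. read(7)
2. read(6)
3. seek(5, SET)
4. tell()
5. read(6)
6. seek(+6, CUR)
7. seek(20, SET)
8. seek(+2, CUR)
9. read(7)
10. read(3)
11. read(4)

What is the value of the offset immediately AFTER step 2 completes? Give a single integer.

Answer: 13

Derivation:
After 1 (read(7)): returned '4F2CRO8', offset=7
After 2 (read(6)): returned 'EJ20GY', offset=13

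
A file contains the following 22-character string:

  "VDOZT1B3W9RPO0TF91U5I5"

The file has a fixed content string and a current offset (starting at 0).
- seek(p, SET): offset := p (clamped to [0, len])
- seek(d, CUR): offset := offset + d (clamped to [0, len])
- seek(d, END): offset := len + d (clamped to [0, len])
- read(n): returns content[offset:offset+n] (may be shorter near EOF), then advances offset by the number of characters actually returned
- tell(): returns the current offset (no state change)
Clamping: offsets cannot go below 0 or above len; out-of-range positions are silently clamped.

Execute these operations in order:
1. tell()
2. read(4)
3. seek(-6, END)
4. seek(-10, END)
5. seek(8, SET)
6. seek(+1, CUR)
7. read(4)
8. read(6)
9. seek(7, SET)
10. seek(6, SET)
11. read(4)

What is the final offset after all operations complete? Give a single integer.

Answer: 10

Derivation:
After 1 (tell()): offset=0
After 2 (read(4)): returned 'VDOZ', offset=4
After 3 (seek(-6, END)): offset=16
After 4 (seek(-10, END)): offset=12
After 5 (seek(8, SET)): offset=8
After 6 (seek(+1, CUR)): offset=9
After 7 (read(4)): returned '9RPO', offset=13
After 8 (read(6)): returned '0TF91U', offset=19
After 9 (seek(7, SET)): offset=7
After 10 (seek(6, SET)): offset=6
After 11 (read(4)): returned 'B3W9', offset=10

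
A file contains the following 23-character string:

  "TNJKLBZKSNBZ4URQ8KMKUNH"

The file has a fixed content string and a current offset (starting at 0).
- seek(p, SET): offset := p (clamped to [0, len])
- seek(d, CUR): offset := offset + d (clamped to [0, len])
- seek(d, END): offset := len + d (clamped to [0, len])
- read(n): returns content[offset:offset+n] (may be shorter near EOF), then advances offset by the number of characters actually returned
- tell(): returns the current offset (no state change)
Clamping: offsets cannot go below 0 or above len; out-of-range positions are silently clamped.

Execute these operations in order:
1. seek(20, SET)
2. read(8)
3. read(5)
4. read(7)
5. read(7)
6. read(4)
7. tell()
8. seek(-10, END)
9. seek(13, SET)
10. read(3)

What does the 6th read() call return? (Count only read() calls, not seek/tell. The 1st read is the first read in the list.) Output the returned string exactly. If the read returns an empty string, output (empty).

Answer: URQ

Derivation:
After 1 (seek(20, SET)): offset=20
After 2 (read(8)): returned 'UNH', offset=23
After 3 (read(5)): returned '', offset=23
After 4 (read(7)): returned '', offset=23
After 5 (read(7)): returned '', offset=23
After 6 (read(4)): returned '', offset=23
After 7 (tell()): offset=23
After 8 (seek(-10, END)): offset=13
After 9 (seek(13, SET)): offset=13
After 10 (read(3)): returned 'URQ', offset=16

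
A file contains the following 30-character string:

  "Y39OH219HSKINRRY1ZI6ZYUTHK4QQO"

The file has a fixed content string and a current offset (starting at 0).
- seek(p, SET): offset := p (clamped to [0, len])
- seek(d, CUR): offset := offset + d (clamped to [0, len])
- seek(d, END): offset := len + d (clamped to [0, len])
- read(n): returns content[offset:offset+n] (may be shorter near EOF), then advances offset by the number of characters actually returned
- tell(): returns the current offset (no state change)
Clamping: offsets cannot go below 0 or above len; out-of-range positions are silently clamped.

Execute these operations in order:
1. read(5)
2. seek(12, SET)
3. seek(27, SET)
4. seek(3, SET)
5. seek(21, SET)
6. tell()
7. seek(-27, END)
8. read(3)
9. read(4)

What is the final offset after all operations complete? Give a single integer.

Answer: 10

Derivation:
After 1 (read(5)): returned 'Y39OH', offset=5
After 2 (seek(12, SET)): offset=12
After 3 (seek(27, SET)): offset=27
After 4 (seek(3, SET)): offset=3
After 5 (seek(21, SET)): offset=21
After 6 (tell()): offset=21
After 7 (seek(-27, END)): offset=3
After 8 (read(3)): returned 'OH2', offset=6
After 9 (read(4)): returned '19HS', offset=10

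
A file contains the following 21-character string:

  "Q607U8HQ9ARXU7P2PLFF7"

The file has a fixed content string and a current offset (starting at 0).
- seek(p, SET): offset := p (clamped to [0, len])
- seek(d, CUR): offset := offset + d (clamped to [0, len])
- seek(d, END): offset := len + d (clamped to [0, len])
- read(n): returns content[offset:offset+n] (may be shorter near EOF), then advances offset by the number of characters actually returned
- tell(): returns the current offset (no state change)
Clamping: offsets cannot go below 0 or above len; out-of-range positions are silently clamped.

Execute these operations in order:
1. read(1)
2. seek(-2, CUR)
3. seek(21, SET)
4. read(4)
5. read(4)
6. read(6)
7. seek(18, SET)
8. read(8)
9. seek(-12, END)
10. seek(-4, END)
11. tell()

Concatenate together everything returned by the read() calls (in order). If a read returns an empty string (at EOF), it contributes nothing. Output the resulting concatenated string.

After 1 (read(1)): returned 'Q', offset=1
After 2 (seek(-2, CUR)): offset=0
After 3 (seek(21, SET)): offset=21
After 4 (read(4)): returned '', offset=21
After 5 (read(4)): returned '', offset=21
After 6 (read(6)): returned '', offset=21
After 7 (seek(18, SET)): offset=18
After 8 (read(8)): returned 'FF7', offset=21
After 9 (seek(-12, END)): offset=9
After 10 (seek(-4, END)): offset=17
After 11 (tell()): offset=17

Answer: QFF7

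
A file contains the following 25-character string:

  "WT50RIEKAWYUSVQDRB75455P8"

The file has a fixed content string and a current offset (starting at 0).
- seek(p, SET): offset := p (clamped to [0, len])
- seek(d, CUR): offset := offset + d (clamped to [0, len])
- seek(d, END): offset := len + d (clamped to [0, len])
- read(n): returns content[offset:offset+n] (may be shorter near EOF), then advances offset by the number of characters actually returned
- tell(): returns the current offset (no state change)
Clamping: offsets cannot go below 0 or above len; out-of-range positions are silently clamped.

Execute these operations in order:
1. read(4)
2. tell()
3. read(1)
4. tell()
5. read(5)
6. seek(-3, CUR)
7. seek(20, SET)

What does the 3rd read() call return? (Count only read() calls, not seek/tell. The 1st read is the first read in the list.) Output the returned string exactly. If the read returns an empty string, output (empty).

After 1 (read(4)): returned 'WT50', offset=4
After 2 (tell()): offset=4
After 3 (read(1)): returned 'R', offset=5
After 4 (tell()): offset=5
After 5 (read(5)): returned 'IEKAW', offset=10
After 6 (seek(-3, CUR)): offset=7
After 7 (seek(20, SET)): offset=20

Answer: IEKAW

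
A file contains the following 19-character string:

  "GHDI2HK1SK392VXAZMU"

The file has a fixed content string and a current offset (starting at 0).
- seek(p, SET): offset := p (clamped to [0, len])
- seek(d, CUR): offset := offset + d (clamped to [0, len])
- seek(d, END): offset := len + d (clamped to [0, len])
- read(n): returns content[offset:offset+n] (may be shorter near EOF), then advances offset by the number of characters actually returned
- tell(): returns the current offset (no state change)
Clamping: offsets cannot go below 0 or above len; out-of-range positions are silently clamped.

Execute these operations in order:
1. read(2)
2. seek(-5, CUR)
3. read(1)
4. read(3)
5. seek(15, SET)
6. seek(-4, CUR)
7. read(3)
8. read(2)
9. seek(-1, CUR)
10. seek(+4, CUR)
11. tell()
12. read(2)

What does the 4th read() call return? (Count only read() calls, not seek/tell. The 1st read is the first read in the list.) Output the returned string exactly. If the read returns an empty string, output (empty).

Answer: 92V

Derivation:
After 1 (read(2)): returned 'GH', offset=2
After 2 (seek(-5, CUR)): offset=0
After 3 (read(1)): returned 'G', offset=1
After 4 (read(3)): returned 'HDI', offset=4
After 5 (seek(15, SET)): offset=15
After 6 (seek(-4, CUR)): offset=11
After 7 (read(3)): returned '92V', offset=14
After 8 (read(2)): returned 'XA', offset=16
After 9 (seek(-1, CUR)): offset=15
After 10 (seek(+4, CUR)): offset=19
After 11 (tell()): offset=19
After 12 (read(2)): returned '', offset=19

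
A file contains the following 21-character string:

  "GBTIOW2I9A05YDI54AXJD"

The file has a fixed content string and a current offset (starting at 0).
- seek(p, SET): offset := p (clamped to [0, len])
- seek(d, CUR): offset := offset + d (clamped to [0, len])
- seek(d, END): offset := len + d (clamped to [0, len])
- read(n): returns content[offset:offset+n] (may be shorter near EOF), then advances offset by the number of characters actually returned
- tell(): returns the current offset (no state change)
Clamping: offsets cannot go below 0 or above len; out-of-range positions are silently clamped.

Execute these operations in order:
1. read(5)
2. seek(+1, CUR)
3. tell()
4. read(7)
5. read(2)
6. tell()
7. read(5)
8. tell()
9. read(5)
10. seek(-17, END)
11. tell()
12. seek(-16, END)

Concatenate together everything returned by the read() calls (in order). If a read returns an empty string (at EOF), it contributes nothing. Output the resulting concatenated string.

After 1 (read(5)): returned 'GBTIO', offset=5
After 2 (seek(+1, CUR)): offset=6
After 3 (tell()): offset=6
After 4 (read(7)): returned '2I9A05Y', offset=13
After 5 (read(2)): returned 'DI', offset=15
After 6 (tell()): offset=15
After 7 (read(5)): returned '54AXJ', offset=20
After 8 (tell()): offset=20
After 9 (read(5)): returned 'D', offset=21
After 10 (seek(-17, END)): offset=4
After 11 (tell()): offset=4
After 12 (seek(-16, END)): offset=5

Answer: GBTIO2I9A05YDI54AXJD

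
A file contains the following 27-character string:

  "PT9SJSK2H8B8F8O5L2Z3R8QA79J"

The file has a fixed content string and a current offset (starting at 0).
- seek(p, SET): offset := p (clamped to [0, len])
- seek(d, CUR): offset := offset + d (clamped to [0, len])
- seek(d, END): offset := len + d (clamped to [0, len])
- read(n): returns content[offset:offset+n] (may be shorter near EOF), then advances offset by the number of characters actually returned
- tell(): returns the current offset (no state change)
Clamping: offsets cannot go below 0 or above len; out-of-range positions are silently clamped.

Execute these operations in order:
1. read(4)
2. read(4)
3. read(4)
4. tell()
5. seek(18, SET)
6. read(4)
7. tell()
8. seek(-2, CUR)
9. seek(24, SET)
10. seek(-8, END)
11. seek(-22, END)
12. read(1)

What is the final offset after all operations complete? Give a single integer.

After 1 (read(4)): returned 'PT9S', offset=4
After 2 (read(4)): returned 'JSK2', offset=8
After 3 (read(4)): returned 'H8B8', offset=12
After 4 (tell()): offset=12
After 5 (seek(18, SET)): offset=18
After 6 (read(4)): returned 'Z3R8', offset=22
After 7 (tell()): offset=22
After 8 (seek(-2, CUR)): offset=20
After 9 (seek(24, SET)): offset=24
After 10 (seek(-8, END)): offset=19
After 11 (seek(-22, END)): offset=5
After 12 (read(1)): returned 'S', offset=6

Answer: 6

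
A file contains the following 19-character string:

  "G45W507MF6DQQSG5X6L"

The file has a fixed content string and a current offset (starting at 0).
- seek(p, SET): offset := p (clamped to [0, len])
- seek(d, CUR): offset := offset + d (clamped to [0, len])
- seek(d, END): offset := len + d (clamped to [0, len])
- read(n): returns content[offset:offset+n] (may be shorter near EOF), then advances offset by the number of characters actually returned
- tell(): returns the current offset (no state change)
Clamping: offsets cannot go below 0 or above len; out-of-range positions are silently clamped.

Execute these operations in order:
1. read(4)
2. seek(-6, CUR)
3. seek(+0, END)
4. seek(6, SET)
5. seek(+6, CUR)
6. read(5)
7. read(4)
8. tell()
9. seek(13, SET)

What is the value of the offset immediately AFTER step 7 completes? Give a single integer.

After 1 (read(4)): returned 'G45W', offset=4
After 2 (seek(-6, CUR)): offset=0
After 3 (seek(+0, END)): offset=19
After 4 (seek(6, SET)): offset=6
After 5 (seek(+6, CUR)): offset=12
After 6 (read(5)): returned 'QSG5X', offset=17
After 7 (read(4)): returned '6L', offset=19

Answer: 19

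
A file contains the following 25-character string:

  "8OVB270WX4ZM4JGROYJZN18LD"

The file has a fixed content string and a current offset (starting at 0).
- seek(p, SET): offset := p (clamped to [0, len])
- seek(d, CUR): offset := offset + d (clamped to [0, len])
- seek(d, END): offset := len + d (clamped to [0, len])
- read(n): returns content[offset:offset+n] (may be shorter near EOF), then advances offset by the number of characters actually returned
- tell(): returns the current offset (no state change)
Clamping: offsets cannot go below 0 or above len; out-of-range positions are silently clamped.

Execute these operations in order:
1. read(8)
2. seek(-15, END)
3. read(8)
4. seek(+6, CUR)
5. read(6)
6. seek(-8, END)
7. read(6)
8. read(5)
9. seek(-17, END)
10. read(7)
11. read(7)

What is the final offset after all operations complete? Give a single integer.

After 1 (read(8)): returned '8OVB270W', offset=8
After 2 (seek(-15, END)): offset=10
After 3 (read(8)): returned 'ZM4JGROY', offset=18
After 4 (seek(+6, CUR)): offset=24
After 5 (read(6)): returned 'D', offset=25
After 6 (seek(-8, END)): offset=17
After 7 (read(6)): returned 'YJZN18', offset=23
After 8 (read(5)): returned 'LD', offset=25
After 9 (seek(-17, END)): offset=8
After 10 (read(7)): returned 'X4ZM4JG', offset=15
After 11 (read(7)): returned 'ROYJZN1', offset=22

Answer: 22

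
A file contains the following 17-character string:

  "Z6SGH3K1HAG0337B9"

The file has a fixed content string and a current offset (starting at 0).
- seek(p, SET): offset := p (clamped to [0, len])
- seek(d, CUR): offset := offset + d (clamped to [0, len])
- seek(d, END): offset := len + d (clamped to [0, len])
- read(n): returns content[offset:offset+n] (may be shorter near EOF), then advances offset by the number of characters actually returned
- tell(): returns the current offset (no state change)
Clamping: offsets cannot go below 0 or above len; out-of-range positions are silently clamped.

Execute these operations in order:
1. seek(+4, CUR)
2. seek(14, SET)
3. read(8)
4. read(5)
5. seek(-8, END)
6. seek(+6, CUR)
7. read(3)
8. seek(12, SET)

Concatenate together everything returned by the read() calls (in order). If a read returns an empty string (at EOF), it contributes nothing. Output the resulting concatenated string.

After 1 (seek(+4, CUR)): offset=4
After 2 (seek(14, SET)): offset=14
After 3 (read(8)): returned '7B9', offset=17
After 4 (read(5)): returned '', offset=17
After 5 (seek(-8, END)): offset=9
After 6 (seek(+6, CUR)): offset=15
After 7 (read(3)): returned 'B9', offset=17
After 8 (seek(12, SET)): offset=12

Answer: 7B9B9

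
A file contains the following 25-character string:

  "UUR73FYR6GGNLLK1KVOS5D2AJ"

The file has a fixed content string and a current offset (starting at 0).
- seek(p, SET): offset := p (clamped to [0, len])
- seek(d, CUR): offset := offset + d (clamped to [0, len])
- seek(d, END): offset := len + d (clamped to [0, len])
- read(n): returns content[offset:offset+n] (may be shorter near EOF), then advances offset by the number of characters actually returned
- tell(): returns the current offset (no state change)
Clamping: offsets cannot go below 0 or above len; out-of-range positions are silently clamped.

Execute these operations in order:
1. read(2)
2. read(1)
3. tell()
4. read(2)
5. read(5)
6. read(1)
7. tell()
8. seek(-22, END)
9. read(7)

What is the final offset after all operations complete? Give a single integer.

Answer: 10

Derivation:
After 1 (read(2)): returned 'UU', offset=2
After 2 (read(1)): returned 'R', offset=3
After 3 (tell()): offset=3
After 4 (read(2)): returned '73', offset=5
After 5 (read(5)): returned 'FYR6G', offset=10
After 6 (read(1)): returned 'G', offset=11
After 7 (tell()): offset=11
After 8 (seek(-22, END)): offset=3
After 9 (read(7)): returned '73FYR6G', offset=10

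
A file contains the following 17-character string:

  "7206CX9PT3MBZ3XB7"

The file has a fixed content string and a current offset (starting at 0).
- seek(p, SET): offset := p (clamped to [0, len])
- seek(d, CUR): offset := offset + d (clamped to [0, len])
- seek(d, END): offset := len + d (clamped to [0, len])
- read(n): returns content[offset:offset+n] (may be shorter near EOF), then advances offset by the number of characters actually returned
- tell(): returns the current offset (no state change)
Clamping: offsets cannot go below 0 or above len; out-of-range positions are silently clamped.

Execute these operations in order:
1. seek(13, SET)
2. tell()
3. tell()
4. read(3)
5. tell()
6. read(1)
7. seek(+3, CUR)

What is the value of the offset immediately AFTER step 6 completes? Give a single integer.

After 1 (seek(13, SET)): offset=13
After 2 (tell()): offset=13
After 3 (tell()): offset=13
After 4 (read(3)): returned '3XB', offset=16
After 5 (tell()): offset=16
After 6 (read(1)): returned '7', offset=17

Answer: 17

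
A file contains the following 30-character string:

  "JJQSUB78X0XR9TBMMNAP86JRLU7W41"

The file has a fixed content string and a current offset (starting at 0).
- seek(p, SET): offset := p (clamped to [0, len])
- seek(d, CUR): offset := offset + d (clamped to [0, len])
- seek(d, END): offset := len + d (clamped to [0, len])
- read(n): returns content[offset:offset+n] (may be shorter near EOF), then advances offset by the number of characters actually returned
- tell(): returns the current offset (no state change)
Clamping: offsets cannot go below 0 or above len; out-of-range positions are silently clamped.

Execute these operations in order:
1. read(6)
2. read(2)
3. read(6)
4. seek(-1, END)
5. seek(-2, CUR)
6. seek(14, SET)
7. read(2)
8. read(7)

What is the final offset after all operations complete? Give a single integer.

Answer: 23

Derivation:
After 1 (read(6)): returned 'JJQSUB', offset=6
After 2 (read(2)): returned '78', offset=8
After 3 (read(6)): returned 'X0XR9T', offset=14
After 4 (seek(-1, END)): offset=29
After 5 (seek(-2, CUR)): offset=27
After 6 (seek(14, SET)): offset=14
After 7 (read(2)): returned 'BM', offset=16
After 8 (read(7)): returned 'MNAP86J', offset=23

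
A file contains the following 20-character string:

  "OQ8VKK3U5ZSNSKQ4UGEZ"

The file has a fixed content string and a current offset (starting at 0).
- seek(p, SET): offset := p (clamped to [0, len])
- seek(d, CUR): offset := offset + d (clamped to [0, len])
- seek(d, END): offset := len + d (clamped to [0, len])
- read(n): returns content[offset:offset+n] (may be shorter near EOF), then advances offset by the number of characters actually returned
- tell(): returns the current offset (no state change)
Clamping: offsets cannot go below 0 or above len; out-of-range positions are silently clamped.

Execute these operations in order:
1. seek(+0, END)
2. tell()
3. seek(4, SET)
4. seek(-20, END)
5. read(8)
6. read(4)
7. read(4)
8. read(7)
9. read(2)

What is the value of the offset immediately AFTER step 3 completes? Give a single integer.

Answer: 4

Derivation:
After 1 (seek(+0, END)): offset=20
After 2 (tell()): offset=20
After 3 (seek(4, SET)): offset=4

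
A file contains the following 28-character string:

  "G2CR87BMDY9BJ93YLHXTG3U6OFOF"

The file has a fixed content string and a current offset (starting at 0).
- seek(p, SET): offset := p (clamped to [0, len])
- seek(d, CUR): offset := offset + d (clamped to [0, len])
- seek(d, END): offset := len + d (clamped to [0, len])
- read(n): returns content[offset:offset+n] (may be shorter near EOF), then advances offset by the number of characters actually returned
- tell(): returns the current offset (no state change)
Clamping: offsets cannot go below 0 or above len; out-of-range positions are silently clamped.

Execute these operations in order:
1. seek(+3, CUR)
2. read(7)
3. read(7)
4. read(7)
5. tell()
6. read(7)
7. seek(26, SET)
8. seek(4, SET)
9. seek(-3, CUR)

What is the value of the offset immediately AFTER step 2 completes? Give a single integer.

After 1 (seek(+3, CUR)): offset=3
After 2 (read(7)): returned 'R87BMDY', offset=10

Answer: 10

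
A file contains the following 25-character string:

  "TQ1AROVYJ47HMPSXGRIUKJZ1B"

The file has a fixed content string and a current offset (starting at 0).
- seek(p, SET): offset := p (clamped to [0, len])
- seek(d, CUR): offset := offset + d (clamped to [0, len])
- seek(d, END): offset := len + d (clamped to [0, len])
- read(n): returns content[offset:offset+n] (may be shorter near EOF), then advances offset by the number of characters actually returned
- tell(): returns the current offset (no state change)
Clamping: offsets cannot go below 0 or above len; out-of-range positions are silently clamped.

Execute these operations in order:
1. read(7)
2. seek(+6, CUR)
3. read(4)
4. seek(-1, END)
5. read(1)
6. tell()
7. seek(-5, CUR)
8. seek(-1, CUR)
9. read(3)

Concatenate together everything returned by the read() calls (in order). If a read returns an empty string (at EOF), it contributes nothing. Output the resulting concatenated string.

Answer: TQ1AROVPSXGBUKJ

Derivation:
After 1 (read(7)): returned 'TQ1AROV', offset=7
After 2 (seek(+6, CUR)): offset=13
After 3 (read(4)): returned 'PSXG', offset=17
After 4 (seek(-1, END)): offset=24
After 5 (read(1)): returned 'B', offset=25
After 6 (tell()): offset=25
After 7 (seek(-5, CUR)): offset=20
After 8 (seek(-1, CUR)): offset=19
After 9 (read(3)): returned 'UKJ', offset=22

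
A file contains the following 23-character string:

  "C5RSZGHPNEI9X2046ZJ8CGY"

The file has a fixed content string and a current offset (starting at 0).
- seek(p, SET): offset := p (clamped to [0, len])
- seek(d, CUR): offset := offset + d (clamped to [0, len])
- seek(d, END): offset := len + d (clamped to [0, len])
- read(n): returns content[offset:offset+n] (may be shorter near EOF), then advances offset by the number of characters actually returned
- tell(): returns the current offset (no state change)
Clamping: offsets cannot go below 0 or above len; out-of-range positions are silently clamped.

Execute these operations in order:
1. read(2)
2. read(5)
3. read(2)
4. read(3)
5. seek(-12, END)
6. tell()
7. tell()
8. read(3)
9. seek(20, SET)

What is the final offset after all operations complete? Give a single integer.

Answer: 20

Derivation:
After 1 (read(2)): returned 'C5', offset=2
After 2 (read(5)): returned 'RSZGH', offset=7
After 3 (read(2)): returned 'PN', offset=9
After 4 (read(3)): returned 'EI9', offset=12
After 5 (seek(-12, END)): offset=11
After 6 (tell()): offset=11
After 7 (tell()): offset=11
After 8 (read(3)): returned '9X2', offset=14
After 9 (seek(20, SET)): offset=20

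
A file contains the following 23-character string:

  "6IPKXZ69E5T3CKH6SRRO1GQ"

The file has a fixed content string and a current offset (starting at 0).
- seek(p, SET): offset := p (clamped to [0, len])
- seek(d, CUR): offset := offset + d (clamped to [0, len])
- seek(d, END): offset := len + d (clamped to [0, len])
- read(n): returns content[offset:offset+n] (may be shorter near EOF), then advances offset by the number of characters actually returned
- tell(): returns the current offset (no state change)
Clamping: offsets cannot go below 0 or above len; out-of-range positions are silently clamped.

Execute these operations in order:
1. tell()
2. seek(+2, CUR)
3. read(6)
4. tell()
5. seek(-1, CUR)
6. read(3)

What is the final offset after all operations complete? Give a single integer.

Answer: 10

Derivation:
After 1 (tell()): offset=0
After 2 (seek(+2, CUR)): offset=2
After 3 (read(6)): returned 'PKXZ69', offset=8
After 4 (tell()): offset=8
After 5 (seek(-1, CUR)): offset=7
After 6 (read(3)): returned '9E5', offset=10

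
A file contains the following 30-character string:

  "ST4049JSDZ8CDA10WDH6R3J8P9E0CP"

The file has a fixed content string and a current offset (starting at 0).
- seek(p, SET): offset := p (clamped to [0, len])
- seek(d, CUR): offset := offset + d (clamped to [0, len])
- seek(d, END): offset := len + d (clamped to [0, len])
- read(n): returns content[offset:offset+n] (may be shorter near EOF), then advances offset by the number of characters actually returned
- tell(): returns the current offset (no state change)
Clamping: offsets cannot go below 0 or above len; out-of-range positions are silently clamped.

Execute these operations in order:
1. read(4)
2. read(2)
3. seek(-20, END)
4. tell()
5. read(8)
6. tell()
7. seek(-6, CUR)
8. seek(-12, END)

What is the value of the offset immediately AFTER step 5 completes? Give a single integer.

After 1 (read(4)): returned 'ST40', offset=4
After 2 (read(2)): returned '49', offset=6
After 3 (seek(-20, END)): offset=10
After 4 (tell()): offset=10
After 5 (read(8)): returned '8CDA10WD', offset=18

Answer: 18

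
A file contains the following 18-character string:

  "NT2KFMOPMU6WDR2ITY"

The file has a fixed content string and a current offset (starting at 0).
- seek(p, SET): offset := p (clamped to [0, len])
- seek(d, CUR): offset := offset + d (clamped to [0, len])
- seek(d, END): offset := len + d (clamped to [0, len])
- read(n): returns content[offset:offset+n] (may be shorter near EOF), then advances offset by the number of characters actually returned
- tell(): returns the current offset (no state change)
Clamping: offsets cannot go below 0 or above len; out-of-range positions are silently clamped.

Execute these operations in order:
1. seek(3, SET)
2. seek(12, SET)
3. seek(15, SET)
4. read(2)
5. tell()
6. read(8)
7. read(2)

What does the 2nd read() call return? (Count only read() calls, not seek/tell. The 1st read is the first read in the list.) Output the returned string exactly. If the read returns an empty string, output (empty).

Answer: Y

Derivation:
After 1 (seek(3, SET)): offset=3
After 2 (seek(12, SET)): offset=12
After 3 (seek(15, SET)): offset=15
After 4 (read(2)): returned 'IT', offset=17
After 5 (tell()): offset=17
After 6 (read(8)): returned 'Y', offset=18
After 7 (read(2)): returned '', offset=18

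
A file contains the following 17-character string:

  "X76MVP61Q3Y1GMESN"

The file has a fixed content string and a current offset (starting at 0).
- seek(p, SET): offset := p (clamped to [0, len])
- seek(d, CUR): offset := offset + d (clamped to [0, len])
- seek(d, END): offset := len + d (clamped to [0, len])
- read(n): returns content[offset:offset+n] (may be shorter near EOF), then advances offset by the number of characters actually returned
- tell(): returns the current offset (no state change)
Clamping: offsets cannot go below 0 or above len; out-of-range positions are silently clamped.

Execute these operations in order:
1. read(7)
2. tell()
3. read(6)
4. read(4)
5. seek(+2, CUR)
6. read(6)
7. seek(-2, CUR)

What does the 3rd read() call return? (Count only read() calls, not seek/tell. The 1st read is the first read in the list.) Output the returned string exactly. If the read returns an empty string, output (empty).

After 1 (read(7)): returned 'X76MVP6', offset=7
After 2 (tell()): offset=7
After 3 (read(6)): returned '1Q3Y1G', offset=13
After 4 (read(4)): returned 'MESN', offset=17
After 5 (seek(+2, CUR)): offset=17
After 6 (read(6)): returned '', offset=17
After 7 (seek(-2, CUR)): offset=15

Answer: MESN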